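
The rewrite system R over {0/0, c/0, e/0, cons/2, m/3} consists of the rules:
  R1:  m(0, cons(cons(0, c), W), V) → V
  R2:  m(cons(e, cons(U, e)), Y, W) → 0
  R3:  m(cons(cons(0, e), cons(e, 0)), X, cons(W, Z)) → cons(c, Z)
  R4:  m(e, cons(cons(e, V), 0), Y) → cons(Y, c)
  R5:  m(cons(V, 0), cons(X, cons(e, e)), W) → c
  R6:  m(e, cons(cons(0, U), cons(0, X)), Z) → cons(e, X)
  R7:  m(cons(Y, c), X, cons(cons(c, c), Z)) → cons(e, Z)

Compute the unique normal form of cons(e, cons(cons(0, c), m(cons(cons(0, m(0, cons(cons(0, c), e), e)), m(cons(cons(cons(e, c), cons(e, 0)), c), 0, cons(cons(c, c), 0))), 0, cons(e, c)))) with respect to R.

1. cons(e, cons(cons(0, c), m(cons(cons(0, m(0, cons(cons(0, c), e), e)), m(cons(cons(cons(e, c), cons(e, 0)), c), 0, cons(cons(c, c), 0))), 0, cons(e, c))))  →  cons(e, cons(cons(0, c), m(cons(cons(0, e), m(cons(cons(cons(e, c), cons(e, 0)), c), 0, cons(cons(c, c), 0))), 0, cons(e, c))))   [R1 at 2.2.1.1.2]
2. cons(e, cons(cons(0, c), m(cons(cons(0, e), m(cons(cons(cons(e, c), cons(e, 0)), c), 0, cons(cons(c, c), 0))), 0, cons(e, c))))  →  cons(e, cons(cons(0, c), m(cons(cons(0, e), cons(e, 0)), 0, cons(e, c))))   [R7 at 2.2.1.2]
3. cons(e, cons(cons(0, c), m(cons(cons(0, e), cons(e, 0)), 0, cons(e, c))))  →  cons(e, cons(cons(0, c), cons(c, c)))   [R3 at 2.2]

cons(e, cons(cons(0, c), cons(c, c)))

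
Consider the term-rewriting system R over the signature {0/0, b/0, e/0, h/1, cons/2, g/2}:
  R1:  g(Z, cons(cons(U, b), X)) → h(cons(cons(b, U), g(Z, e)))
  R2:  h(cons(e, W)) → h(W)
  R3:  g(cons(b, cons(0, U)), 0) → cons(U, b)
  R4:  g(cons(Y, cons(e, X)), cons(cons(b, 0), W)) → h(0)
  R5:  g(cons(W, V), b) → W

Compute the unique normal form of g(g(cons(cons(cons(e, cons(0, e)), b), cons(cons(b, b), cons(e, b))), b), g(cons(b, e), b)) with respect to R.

1. g(g(cons(cons(cons(e, cons(0, e)), b), cons(cons(b, b), cons(e, b))), b), g(cons(b, e), b))  →  g(cons(cons(e, cons(0, e)), b), g(cons(b, e), b))   [R5 at 1]
2. g(cons(cons(e, cons(0, e)), b), g(cons(b, e), b))  →  g(cons(cons(e, cons(0, e)), b), b)   [R5 at 2]
3. g(cons(cons(e, cons(0, e)), b), b)  →  cons(e, cons(0, e))   [R5 at ε]

cons(e, cons(0, e))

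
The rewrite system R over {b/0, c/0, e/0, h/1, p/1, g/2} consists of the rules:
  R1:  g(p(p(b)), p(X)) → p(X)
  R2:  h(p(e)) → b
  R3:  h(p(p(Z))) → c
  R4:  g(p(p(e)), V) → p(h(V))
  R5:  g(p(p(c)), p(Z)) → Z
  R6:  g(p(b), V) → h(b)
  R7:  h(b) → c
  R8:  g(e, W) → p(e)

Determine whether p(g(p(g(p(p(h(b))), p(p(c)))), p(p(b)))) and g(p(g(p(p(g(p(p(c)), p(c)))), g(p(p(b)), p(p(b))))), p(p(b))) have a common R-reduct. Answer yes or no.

Reduce t₁ = p(g(p(g(p(p(h(b))), p(p(c)))), p(p(b)))):
1. p(g(p(g(p(p(h(b))), p(p(c)))), p(p(b))))  →  p(g(p(g(p(p(c)), p(p(c)))), p(p(b))))   [R7 at 1.1.1.1.1.1]
2. p(g(p(g(p(p(c)), p(p(c)))), p(p(b))))  →  p(g(p(p(c)), p(p(b))))   [R5 at 1.1.1]
3. p(g(p(p(c)), p(p(b))))  →  p(p(b))   [R5 at 1]

Reduce t₂ = g(p(g(p(p(g(p(p(c)), p(c)))), g(p(p(b)), p(p(b))))), p(p(b))):
1. g(p(g(p(p(g(p(p(c)), p(c)))), g(p(p(b)), p(p(b))))), p(p(b)))  →  g(p(g(p(p(c)), g(p(p(b)), p(p(b))))), p(p(b)))   [R5 at 1.1.1.1.1]
2. g(p(g(p(p(c)), g(p(p(b)), p(p(b))))), p(p(b)))  →  g(p(g(p(p(c)), p(p(b)))), p(p(b)))   [R1 at 1.1.2]
3. g(p(g(p(p(c)), p(p(b)))), p(p(b)))  →  g(p(p(b)), p(p(b)))   [R5 at 1.1]
4. g(p(p(b)), p(p(b)))  →  p(p(b))   [R1 at ε]

yes — NF(t₁) = p(p(b)), NF(t₂) = p(p(b))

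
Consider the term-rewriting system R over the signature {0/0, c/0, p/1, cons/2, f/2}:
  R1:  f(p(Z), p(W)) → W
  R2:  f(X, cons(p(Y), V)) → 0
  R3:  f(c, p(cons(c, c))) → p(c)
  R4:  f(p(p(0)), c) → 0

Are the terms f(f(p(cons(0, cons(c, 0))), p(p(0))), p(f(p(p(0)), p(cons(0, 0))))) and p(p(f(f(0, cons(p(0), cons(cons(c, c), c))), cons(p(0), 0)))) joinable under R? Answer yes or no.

Reduce t₁ = f(f(p(cons(0, cons(c, 0))), p(p(0))), p(f(p(p(0)), p(cons(0, 0))))):
1. f(f(p(cons(0, cons(c, 0))), p(p(0))), p(f(p(p(0)), p(cons(0, 0)))))  →  f(p(0), p(f(p(p(0)), p(cons(0, 0)))))   [R1 at 1]
2. f(p(0), p(f(p(p(0)), p(cons(0, 0)))))  →  f(p(p(0)), p(cons(0, 0)))   [R1 at ε]
3. f(p(p(0)), p(cons(0, 0)))  →  cons(0, 0)   [R1 at ε]

Reduce t₂ = p(p(f(f(0, cons(p(0), cons(cons(c, c), c))), cons(p(0), 0)))):
1. p(p(f(f(0, cons(p(0), cons(cons(c, c), c))), cons(p(0), 0))))  →  p(p(0))   [R2 at 1.1]

no — NF(t₁) = cons(0, 0), NF(t₂) = p(p(0))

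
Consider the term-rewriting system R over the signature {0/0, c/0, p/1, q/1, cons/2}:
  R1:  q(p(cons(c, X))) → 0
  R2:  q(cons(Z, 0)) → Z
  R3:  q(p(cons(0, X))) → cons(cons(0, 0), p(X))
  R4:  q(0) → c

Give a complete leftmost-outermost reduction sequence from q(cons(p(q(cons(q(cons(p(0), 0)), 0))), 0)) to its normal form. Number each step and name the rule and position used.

p(p(0))

1. q(cons(p(q(cons(q(cons(p(0), 0)), 0))), 0))  →  p(q(cons(q(cons(p(0), 0)), 0)))   [R2 at ε]
2. p(q(cons(q(cons(p(0), 0)), 0)))  →  p(q(cons(p(0), 0)))   [R2 at 1]
3. p(q(cons(p(0), 0)))  →  p(p(0))   [R2 at 1]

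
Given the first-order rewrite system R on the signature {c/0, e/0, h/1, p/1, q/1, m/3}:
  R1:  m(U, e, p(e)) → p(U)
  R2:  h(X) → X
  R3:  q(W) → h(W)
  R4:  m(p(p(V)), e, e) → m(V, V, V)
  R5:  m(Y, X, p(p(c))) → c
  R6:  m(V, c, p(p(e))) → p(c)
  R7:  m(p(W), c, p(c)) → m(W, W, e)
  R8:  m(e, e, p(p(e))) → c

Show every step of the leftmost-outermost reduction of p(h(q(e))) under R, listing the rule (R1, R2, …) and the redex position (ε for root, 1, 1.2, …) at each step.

p(e)

1. p(h(q(e)))  →  p(q(e))   [R2 at 1]
2. p(q(e))  →  p(h(e))   [R3 at 1]
3. p(h(e))  →  p(e)   [R2 at 1]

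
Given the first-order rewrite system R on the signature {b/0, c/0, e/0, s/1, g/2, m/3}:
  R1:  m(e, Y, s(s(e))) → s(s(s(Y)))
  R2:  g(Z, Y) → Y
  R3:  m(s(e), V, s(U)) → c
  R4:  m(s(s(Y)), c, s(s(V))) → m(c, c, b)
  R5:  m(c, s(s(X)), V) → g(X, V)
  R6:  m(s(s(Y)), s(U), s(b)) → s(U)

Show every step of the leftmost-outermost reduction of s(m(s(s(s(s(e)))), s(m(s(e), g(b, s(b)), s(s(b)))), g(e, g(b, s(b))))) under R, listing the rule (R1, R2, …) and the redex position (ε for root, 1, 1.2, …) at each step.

s(s(c))

1. s(m(s(s(s(s(e)))), s(m(s(e), g(b, s(b)), s(s(b)))), g(e, g(b, s(b)))))  →  s(m(s(s(s(s(e)))), s(c), g(e, g(b, s(b)))))   [R3 at 1.2.1]
2. s(m(s(s(s(s(e)))), s(c), g(e, g(b, s(b)))))  →  s(m(s(s(s(s(e)))), s(c), g(b, s(b))))   [R2 at 1.3]
3. s(m(s(s(s(s(e)))), s(c), g(b, s(b))))  →  s(m(s(s(s(s(e)))), s(c), s(b)))   [R2 at 1.3]
4. s(m(s(s(s(s(e)))), s(c), s(b)))  →  s(s(c))   [R6 at 1]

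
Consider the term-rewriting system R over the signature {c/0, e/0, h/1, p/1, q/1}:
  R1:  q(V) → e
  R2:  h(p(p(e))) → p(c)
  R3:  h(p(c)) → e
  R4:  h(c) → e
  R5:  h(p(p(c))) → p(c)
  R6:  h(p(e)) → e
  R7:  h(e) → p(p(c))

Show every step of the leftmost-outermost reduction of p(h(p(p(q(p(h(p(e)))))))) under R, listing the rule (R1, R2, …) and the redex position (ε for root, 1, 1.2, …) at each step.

1. p(h(p(p(q(p(h(p(e))))))))  →  p(h(p(p(e))))   [R1 at 1.1.1.1]
2. p(h(p(p(e))))  →  p(p(c))   [R2 at 1]

p(p(c))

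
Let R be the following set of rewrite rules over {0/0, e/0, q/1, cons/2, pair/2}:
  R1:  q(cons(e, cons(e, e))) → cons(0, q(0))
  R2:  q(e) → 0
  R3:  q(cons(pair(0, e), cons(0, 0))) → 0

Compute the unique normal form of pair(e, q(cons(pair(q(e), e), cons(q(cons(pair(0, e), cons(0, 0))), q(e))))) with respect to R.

1. pair(e, q(cons(pair(q(e), e), cons(q(cons(pair(0, e), cons(0, 0))), q(e)))))  →  pair(e, q(cons(pair(0, e), cons(q(cons(pair(0, e), cons(0, 0))), q(e)))))   [R2 at 2.1.1.1]
2. pair(e, q(cons(pair(0, e), cons(q(cons(pair(0, e), cons(0, 0))), q(e)))))  →  pair(e, q(cons(pair(0, e), cons(0, q(e)))))   [R3 at 2.1.2.1]
3. pair(e, q(cons(pair(0, e), cons(0, q(e)))))  →  pair(e, q(cons(pair(0, e), cons(0, 0))))   [R2 at 2.1.2.2]
4. pair(e, q(cons(pair(0, e), cons(0, 0))))  →  pair(e, 0)   [R3 at 2]

pair(e, 0)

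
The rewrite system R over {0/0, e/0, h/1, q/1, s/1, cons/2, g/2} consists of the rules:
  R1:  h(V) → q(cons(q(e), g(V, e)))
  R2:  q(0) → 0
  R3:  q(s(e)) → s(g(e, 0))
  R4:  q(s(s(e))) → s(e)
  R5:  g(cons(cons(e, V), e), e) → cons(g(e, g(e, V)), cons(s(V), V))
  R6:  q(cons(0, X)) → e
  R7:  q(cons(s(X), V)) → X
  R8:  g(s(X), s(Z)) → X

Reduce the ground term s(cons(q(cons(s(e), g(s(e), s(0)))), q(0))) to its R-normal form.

1. s(cons(q(cons(s(e), g(s(e), s(0)))), q(0)))  →  s(cons(e, q(0)))   [R7 at 1.1]
2. s(cons(e, q(0)))  →  s(cons(e, 0))   [R2 at 1.2]

s(cons(e, 0))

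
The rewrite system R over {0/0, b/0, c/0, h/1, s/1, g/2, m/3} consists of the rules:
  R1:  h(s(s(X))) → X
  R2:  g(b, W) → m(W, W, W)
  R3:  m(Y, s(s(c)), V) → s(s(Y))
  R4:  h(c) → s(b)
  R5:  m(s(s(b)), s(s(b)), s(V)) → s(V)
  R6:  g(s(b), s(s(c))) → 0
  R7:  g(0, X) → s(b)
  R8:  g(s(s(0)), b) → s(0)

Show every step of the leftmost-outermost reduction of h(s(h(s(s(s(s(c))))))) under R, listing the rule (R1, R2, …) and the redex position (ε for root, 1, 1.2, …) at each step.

s(c)

1. h(s(h(s(s(s(s(c)))))))  →  h(s(s(s(c))))   [R1 at 1.1]
2. h(s(s(s(c))))  →  s(c)   [R1 at ε]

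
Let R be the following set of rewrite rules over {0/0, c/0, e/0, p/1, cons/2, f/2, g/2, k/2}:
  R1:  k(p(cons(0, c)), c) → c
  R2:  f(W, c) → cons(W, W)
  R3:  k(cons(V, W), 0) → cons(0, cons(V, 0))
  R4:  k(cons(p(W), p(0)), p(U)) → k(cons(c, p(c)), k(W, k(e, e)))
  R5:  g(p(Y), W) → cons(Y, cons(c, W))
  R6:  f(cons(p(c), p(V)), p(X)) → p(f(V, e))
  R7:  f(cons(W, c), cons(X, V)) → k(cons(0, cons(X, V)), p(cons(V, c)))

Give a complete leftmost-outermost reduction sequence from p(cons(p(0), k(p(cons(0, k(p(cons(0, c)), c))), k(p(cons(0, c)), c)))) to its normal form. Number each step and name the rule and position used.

p(cons(p(0), c))

1. p(cons(p(0), k(p(cons(0, k(p(cons(0, c)), c))), k(p(cons(0, c)), c))))  →  p(cons(p(0), k(p(cons(0, c)), k(p(cons(0, c)), c))))   [R1 at 1.2.1.1.2]
2. p(cons(p(0), k(p(cons(0, c)), k(p(cons(0, c)), c))))  →  p(cons(p(0), k(p(cons(0, c)), c)))   [R1 at 1.2.2]
3. p(cons(p(0), k(p(cons(0, c)), c)))  →  p(cons(p(0), c))   [R1 at 1.2]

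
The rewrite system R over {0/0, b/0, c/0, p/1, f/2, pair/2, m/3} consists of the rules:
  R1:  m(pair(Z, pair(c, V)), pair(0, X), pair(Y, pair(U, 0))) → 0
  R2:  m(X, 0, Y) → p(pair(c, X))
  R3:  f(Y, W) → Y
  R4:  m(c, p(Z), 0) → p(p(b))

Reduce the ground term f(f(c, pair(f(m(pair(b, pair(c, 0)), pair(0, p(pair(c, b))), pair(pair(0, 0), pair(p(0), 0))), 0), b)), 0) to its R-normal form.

1. f(f(c, pair(f(m(pair(b, pair(c, 0)), pair(0, p(pair(c, b))), pair(pair(0, 0), pair(p(0), 0))), 0), b)), 0)  →  f(c, pair(f(m(pair(b, pair(c, 0)), pair(0, p(pair(c, b))), pair(pair(0, 0), pair(p(0), 0))), 0), b))   [R3 at ε]
2. f(c, pair(f(m(pair(b, pair(c, 0)), pair(0, p(pair(c, b))), pair(pair(0, 0), pair(p(0), 0))), 0), b))  →  c   [R3 at ε]

c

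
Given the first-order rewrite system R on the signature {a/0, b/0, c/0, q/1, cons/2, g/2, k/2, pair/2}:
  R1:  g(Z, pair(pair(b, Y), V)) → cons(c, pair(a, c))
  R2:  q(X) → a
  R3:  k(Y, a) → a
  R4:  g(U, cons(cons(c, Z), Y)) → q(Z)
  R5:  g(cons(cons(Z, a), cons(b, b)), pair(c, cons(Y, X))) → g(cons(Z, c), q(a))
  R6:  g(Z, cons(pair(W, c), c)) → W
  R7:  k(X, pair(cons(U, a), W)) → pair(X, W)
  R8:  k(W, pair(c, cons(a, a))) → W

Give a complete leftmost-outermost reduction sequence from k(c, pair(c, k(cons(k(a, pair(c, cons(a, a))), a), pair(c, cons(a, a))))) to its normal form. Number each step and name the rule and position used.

1. k(c, pair(c, k(cons(k(a, pair(c, cons(a, a))), a), pair(c, cons(a, a)))))  →  k(c, pair(c, cons(k(a, pair(c, cons(a, a))), a)))   [R8 at 2.2]
2. k(c, pair(c, cons(k(a, pair(c, cons(a, a))), a)))  →  k(c, pair(c, cons(a, a)))   [R8 at 2.2.1]
3. k(c, pair(c, cons(a, a)))  →  c   [R8 at ε]

c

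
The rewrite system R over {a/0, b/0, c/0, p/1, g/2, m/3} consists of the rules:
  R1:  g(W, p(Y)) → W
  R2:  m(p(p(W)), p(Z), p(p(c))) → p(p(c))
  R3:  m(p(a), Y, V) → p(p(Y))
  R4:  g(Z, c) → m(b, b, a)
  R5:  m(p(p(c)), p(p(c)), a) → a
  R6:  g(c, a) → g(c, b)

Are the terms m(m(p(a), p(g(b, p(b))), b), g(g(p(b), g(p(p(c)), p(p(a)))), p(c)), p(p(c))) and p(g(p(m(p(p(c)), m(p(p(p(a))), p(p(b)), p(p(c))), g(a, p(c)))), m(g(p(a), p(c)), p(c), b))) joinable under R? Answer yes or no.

Reduce t₁ = m(m(p(a), p(g(b, p(b))), b), g(g(p(b), g(p(p(c)), p(p(a)))), p(c)), p(p(c))):
1. m(m(p(a), p(g(b, p(b))), b), g(g(p(b), g(p(p(c)), p(p(a)))), p(c)), p(p(c)))  →  m(p(p(p(g(b, p(b))))), g(g(p(b), g(p(p(c)), p(p(a)))), p(c)), p(p(c)))   [R3 at 1]
2. m(p(p(p(g(b, p(b))))), g(g(p(b), g(p(p(c)), p(p(a)))), p(c)), p(p(c)))  →  m(p(p(p(b))), g(g(p(b), g(p(p(c)), p(p(a)))), p(c)), p(p(c)))   [R1 at 1.1.1.1]
3. m(p(p(p(b))), g(g(p(b), g(p(p(c)), p(p(a)))), p(c)), p(p(c)))  →  m(p(p(p(b))), g(p(b), g(p(p(c)), p(p(a)))), p(p(c)))   [R1 at 2]
4. m(p(p(p(b))), g(p(b), g(p(p(c)), p(p(a)))), p(p(c)))  →  m(p(p(p(b))), g(p(b), p(p(c))), p(p(c)))   [R1 at 2.2]
5. m(p(p(p(b))), g(p(b), p(p(c))), p(p(c)))  →  m(p(p(p(b))), p(b), p(p(c)))   [R1 at 2]
6. m(p(p(p(b))), p(b), p(p(c)))  →  p(p(c))   [R2 at ε]

Reduce t₂ = p(g(p(m(p(p(c)), m(p(p(p(a))), p(p(b)), p(p(c))), g(a, p(c)))), m(g(p(a), p(c)), p(c), b))):
1. p(g(p(m(p(p(c)), m(p(p(p(a))), p(p(b)), p(p(c))), g(a, p(c)))), m(g(p(a), p(c)), p(c), b)))  →  p(g(p(m(p(p(c)), p(p(c)), g(a, p(c)))), m(g(p(a), p(c)), p(c), b)))   [R2 at 1.1.1.2]
2. p(g(p(m(p(p(c)), p(p(c)), g(a, p(c)))), m(g(p(a), p(c)), p(c), b)))  →  p(g(p(m(p(p(c)), p(p(c)), a)), m(g(p(a), p(c)), p(c), b)))   [R1 at 1.1.1.3]
3. p(g(p(m(p(p(c)), p(p(c)), a)), m(g(p(a), p(c)), p(c), b)))  →  p(g(p(a), m(g(p(a), p(c)), p(c), b)))   [R5 at 1.1.1]
4. p(g(p(a), m(g(p(a), p(c)), p(c), b)))  →  p(g(p(a), m(p(a), p(c), b)))   [R1 at 1.2.1]
5. p(g(p(a), m(p(a), p(c), b)))  →  p(g(p(a), p(p(p(c)))))   [R3 at 1.2]
6. p(g(p(a), p(p(p(c)))))  →  p(p(a))   [R1 at 1]

no — NF(t₁) = p(p(c)), NF(t₂) = p(p(a))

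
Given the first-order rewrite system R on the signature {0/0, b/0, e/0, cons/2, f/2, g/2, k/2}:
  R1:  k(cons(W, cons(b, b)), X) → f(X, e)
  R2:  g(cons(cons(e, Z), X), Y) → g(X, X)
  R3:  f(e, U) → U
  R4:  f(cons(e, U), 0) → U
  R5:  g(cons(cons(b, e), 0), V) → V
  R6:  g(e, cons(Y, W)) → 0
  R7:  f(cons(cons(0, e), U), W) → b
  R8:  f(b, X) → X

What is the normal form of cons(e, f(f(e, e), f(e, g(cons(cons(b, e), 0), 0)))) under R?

cons(e, 0)

1. cons(e, f(f(e, e), f(e, g(cons(cons(b, e), 0), 0))))  →  cons(e, f(e, f(e, g(cons(cons(b, e), 0), 0))))   [R3 at 2.1]
2. cons(e, f(e, f(e, g(cons(cons(b, e), 0), 0))))  →  cons(e, f(e, g(cons(cons(b, e), 0), 0)))   [R3 at 2]
3. cons(e, f(e, g(cons(cons(b, e), 0), 0)))  →  cons(e, g(cons(cons(b, e), 0), 0))   [R3 at 2]
4. cons(e, g(cons(cons(b, e), 0), 0))  →  cons(e, 0)   [R5 at 2]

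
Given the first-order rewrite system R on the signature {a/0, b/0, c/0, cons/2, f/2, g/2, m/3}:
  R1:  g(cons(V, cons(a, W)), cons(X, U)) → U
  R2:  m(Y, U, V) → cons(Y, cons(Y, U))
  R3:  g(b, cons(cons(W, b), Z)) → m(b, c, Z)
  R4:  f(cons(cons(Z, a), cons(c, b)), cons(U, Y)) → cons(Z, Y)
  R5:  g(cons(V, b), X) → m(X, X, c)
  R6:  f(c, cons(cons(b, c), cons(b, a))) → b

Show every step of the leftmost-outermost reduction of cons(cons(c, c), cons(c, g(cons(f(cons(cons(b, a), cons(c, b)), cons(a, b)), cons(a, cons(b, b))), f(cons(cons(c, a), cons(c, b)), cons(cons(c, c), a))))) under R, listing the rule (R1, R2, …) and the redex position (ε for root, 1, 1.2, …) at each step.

cons(cons(c, c), cons(c, a))

1. cons(cons(c, c), cons(c, g(cons(f(cons(cons(b, a), cons(c, b)), cons(a, b)), cons(a, cons(b, b))), f(cons(cons(c, a), cons(c, b)), cons(cons(c, c), a)))))  →  cons(cons(c, c), cons(c, g(cons(cons(b, b), cons(a, cons(b, b))), f(cons(cons(c, a), cons(c, b)), cons(cons(c, c), a)))))   [R4 at 2.2.1.1]
2. cons(cons(c, c), cons(c, g(cons(cons(b, b), cons(a, cons(b, b))), f(cons(cons(c, a), cons(c, b)), cons(cons(c, c), a)))))  →  cons(cons(c, c), cons(c, g(cons(cons(b, b), cons(a, cons(b, b))), cons(c, a))))   [R4 at 2.2.2]
3. cons(cons(c, c), cons(c, g(cons(cons(b, b), cons(a, cons(b, b))), cons(c, a))))  →  cons(cons(c, c), cons(c, a))   [R1 at 2.2]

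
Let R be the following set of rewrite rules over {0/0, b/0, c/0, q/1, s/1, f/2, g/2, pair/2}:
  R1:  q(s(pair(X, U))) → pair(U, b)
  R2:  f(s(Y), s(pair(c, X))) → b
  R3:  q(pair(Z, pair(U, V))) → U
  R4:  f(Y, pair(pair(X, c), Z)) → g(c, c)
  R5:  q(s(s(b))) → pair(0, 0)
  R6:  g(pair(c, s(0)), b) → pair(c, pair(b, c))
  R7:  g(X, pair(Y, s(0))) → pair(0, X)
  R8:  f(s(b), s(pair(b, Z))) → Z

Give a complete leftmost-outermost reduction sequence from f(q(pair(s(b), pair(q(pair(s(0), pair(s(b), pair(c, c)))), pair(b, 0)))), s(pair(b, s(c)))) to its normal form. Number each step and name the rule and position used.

s(c)

1. f(q(pair(s(b), pair(q(pair(s(0), pair(s(b), pair(c, c)))), pair(b, 0)))), s(pair(b, s(c))))  →  f(q(pair(s(0), pair(s(b), pair(c, c)))), s(pair(b, s(c))))   [R3 at 1]
2. f(q(pair(s(0), pair(s(b), pair(c, c)))), s(pair(b, s(c))))  →  f(s(b), s(pair(b, s(c))))   [R3 at 1]
3. f(s(b), s(pair(b, s(c))))  →  s(c)   [R8 at ε]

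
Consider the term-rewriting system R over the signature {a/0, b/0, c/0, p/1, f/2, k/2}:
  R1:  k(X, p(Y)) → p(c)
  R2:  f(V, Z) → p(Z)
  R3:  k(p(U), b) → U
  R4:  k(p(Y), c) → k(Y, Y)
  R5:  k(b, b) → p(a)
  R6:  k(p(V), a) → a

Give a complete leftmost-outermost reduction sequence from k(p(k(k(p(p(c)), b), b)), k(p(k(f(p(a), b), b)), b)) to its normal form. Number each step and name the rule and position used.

c

1. k(p(k(k(p(p(c)), b), b)), k(p(k(f(p(a), b), b)), b))  →  k(p(k(p(c), b)), k(p(k(f(p(a), b), b)), b))   [R3 at 1.1.1]
2. k(p(k(p(c), b)), k(p(k(f(p(a), b), b)), b))  →  k(p(c), k(p(k(f(p(a), b), b)), b))   [R3 at 1.1]
3. k(p(c), k(p(k(f(p(a), b), b)), b))  →  k(p(c), k(f(p(a), b), b))   [R3 at 2]
4. k(p(c), k(f(p(a), b), b))  →  k(p(c), k(p(b), b))   [R2 at 2.1]
5. k(p(c), k(p(b), b))  →  k(p(c), b)   [R3 at 2]
6. k(p(c), b)  →  c   [R3 at ε]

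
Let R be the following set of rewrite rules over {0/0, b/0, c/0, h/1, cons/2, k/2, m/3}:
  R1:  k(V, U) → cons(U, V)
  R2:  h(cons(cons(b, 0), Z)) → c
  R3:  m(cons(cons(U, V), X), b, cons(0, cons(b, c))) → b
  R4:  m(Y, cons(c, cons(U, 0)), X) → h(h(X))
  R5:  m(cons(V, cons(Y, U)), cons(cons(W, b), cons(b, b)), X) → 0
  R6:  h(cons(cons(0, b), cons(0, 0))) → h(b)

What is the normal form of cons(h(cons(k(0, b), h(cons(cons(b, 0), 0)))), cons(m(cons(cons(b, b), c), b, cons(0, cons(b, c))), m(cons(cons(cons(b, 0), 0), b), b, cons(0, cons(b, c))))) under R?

cons(c, cons(b, b))

1. cons(h(cons(k(0, b), h(cons(cons(b, 0), 0)))), cons(m(cons(cons(b, b), c), b, cons(0, cons(b, c))), m(cons(cons(cons(b, 0), 0), b), b, cons(0, cons(b, c)))))  →  cons(h(cons(cons(b, 0), h(cons(cons(b, 0), 0)))), cons(m(cons(cons(b, b), c), b, cons(0, cons(b, c))), m(cons(cons(cons(b, 0), 0), b), b, cons(0, cons(b, c)))))   [R1 at 1.1.1]
2. cons(h(cons(cons(b, 0), h(cons(cons(b, 0), 0)))), cons(m(cons(cons(b, b), c), b, cons(0, cons(b, c))), m(cons(cons(cons(b, 0), 0), b), b, cons(0, cons(b, c)))))  →  cons(c, cons(m(cons(cons(b, b), c), b, cons(0, cons(b, c))), m(cons(cons(cons(b, 0), 0), b), b, cons(0, cons(b, c)))))   [R2 at 1]
3. cons(c, cons(m(cons(cons(b, b), c), b, cons(0, cons(b, c))), m(cons(cons(cons(b, 0), 0), b), b, cons(0, cons(b, c)))))  →  cons(c, cons(b, m(cons(cons(cons(b, 0), 0), b), b, cons(0, cons(b, c)))))   [R3 at 2.1]
4. cons(c, cons(b, m(cons(cons(cons(b, 0), 0), b), b, cons(0, cons(b, c)))))  →  cons(c, cons(b, b))   [R3 at 2.2]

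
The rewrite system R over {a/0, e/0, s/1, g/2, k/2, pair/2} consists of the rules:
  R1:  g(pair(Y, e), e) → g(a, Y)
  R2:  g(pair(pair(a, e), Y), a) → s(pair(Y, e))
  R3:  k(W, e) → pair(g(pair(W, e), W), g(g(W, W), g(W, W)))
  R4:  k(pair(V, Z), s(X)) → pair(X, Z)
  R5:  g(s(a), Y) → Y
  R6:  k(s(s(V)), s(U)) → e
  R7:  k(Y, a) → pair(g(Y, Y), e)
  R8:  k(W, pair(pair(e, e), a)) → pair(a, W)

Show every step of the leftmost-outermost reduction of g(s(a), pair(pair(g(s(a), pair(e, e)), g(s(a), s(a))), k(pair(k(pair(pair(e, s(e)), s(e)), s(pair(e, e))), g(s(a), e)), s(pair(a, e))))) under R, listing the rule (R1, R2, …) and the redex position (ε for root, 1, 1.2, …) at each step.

1. g(s(a), pair(pair(g(s(a), pair(e, e)), g(s(a), s(a))), k(pair(k(pair(pair(e, s(e)), s(e)), s(pair(e, e))), g(s(a), e)), s(pair(a, e)))))  →  pair(pair(g(s(a), pair(e, e)), g(s(a), s(a))), k(pair(k(pair(pair(e, s(e)), s(e)), s(pair(e, e))), g(s(a), e)), s(pair(a, e))))   [R5 at ε]
2. pair(pair(g(s(a), pair(e, e)), g(s(a), s(a))), k(pair(k(pair(pair(e, s(e)), s(e)), s(pair(e, e))), g(s(a), e)), s(pair(a, e))))  →  pair(pair(pair(e, e), g(s(a), s(a))), k(pair(k(pair(pair(e, s(e)), s(e)), s(pair(e, e))), g(s(a), e)), s(pair(a, e))))   [R5 at 1.1]
3. pair(pair(pair(e, e), g(s(a), s(a))), k(pair(k(pair(pair(e, s(e)), s(e)), s(pair(e, e))), g(s(a), e)), s(pair(a, e))))  →  pair(pair(pair(e, e), s(a)), k(pair(k(pair(pair(e, s(e)), s(e)), s(pair(e, e))), g(s(a), e)), s(pair(a, e))))   [R5 at 1.2]
4. pair(pair(pair(e, e), s(a)), k(pair(k(pair(pair(e, s(e)), s(e)), s(pair(e, e))), g(s(a), e)), s(pair(a, e))))  →  pair(pair(pair(e, e), s(a)), pair(pair(a, e), g(s(a), e)))   [R4 at 2]
5. pair(pair(pair(e, e), s(a)), pair(pair(a, e), g(s(a), e)))  →  pair(pair(pair(e, e), s(a)), pair(pair(a, e), e))   [R5 at 2.2]

pair(pair(pair(e, e), s(a)), pair(pair(a, e), e))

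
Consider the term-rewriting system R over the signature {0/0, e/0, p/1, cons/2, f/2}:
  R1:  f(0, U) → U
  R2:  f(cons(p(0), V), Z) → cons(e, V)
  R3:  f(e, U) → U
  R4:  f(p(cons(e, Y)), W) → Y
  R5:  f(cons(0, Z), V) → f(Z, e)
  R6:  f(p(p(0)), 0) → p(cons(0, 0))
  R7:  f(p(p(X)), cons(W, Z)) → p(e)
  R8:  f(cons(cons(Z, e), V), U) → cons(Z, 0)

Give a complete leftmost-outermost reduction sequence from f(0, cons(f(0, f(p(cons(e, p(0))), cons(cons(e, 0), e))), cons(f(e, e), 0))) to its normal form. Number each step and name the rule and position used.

1. f(0, cons(f(0, f(p(cons(e, p(0))), cons(cons(e, 0), e))), cons(f(e, e), 0)))  →  cons(f(0, f(p(cons(e, p(0))), cons(cons(e, 0), e))), cons(f(e, e), 0))   [R1 at ε]
2. cons(f(0, f(p(cons(e, p(0))), cons(cons(e, 0), e))), cons(f(e, e), 0))  →  cons(f(p(cons(e, p(0))), cons(cons(e, 0), e)), cons(f(e, e), 0))   [R1 at 1]
3. cons(f(p(cons(e, p(0))), cons(cons(e, 0), e)), cons(f(e, e), 0))  →  cons(p(0), cons(f(e, e), 0))   [R4 at 1]
4. cons(p(0), cons(f(e, e), 0))  →  cons(p(0), cons(e, 0))   [R3 at 2.1]

cons(p(0), cons(e, 0))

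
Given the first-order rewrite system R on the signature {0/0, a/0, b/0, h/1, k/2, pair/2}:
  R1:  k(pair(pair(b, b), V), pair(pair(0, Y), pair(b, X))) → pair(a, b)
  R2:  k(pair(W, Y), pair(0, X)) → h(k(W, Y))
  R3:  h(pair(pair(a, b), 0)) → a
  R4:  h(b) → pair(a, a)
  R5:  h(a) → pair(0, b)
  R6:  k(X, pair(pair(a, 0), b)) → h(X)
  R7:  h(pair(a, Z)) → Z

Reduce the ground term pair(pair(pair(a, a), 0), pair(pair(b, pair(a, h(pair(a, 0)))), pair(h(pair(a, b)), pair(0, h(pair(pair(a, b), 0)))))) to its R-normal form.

1. pair(pair(pair(a, a), 0), pair(pair(b, pair(a, h(pair(a, 0)))), pair(h(pair(a, b)), pair(0, h(pair(pair(a, b), 0))))))  →  pair(pair(pair(a, a), 0), pair(pair(b, pair(a, 0)), pair(h(pair(a, b)), pair(0, h(pair(pair(a, b), 0))))))   [R7 at 2.1.2.2]
2. pair(pair(pair(a, a), 0), pair(pair(b, pair(a, 0)), pair(h(pair(a, b)), pair(0, h(pair(pair(a, b), 0))))))  →  pair(pair(pair(a, a), 0), pair(pair(b, pair(a, 0)), pair(b, pair(0, h(pair(pair(a, b), 0))))))   [R7 at 2.2.1]
3. pair(pair(pair(a, a), 0), pair(pair(b, pair(a, 0)), pair(b, pair(0, h(pair(pair(a, b), 0))))))  →  pair(pair(pair(a, a), 0), pair(pair(b, pair(a, 0)), pair(b, pair(0, a))))   [R3 at 2.2.2.2]

pair(pair(pair(a, a), 0), pair(pair(b, pair(a, 0)), pair(b, pair(0, a))))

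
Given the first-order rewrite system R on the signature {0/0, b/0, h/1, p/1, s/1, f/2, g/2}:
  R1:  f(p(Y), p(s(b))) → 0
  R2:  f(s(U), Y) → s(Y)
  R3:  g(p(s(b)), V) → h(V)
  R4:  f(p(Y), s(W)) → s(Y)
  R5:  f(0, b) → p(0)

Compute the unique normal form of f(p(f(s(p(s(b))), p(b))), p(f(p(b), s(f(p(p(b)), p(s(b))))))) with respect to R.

0

1. f(p(f(s(p(s(b))), p(b))), p(f(p(b), s(f(p(p(b)), p(s(b)))))))  →  f(p(s(p(b))), p(f(p(b), s(f(p(p(b)), p(s(b)))))))   [R2 at 1.1]
2. f(p(s(p(b))), p(f(p(b), s(f(p(p(b)), p(s(b)))))))  →  f(p(s(p(b))), p(s(b)))   [R4 at 2.1]
3. f(p(s(p(b))), p(s(b)))  →  0   [R1 at ε]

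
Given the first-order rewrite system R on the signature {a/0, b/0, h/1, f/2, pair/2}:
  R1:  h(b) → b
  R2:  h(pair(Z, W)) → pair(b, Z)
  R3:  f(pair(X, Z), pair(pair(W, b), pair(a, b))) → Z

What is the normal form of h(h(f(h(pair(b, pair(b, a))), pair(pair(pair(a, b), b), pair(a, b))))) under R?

1. h(h(f(h(pair(b, pair(b, a))), pair(pair(pair(a, b), b), pair(a, b)))))  →  h(h(f(pair(b, b), pair(pair(pair(a, b), b), pair(a, b)))))   [R2 at 1.1.1]
2. h(h(f(pair(b, b), pair(pair(pair(a, b), b), pair(a, b)))))  →  h(h(b))   [R3 at 1.1]
3. h(h(b))  →  h(b)   [R1 at 1]
4. h(b)  →  b   [R1 at ε]

b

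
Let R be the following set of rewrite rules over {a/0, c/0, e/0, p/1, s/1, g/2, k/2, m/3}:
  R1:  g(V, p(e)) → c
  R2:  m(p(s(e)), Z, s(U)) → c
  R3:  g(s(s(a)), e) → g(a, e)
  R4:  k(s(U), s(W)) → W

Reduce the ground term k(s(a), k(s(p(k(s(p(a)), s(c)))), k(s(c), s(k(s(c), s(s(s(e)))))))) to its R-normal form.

1. k(s(a), k(s(p(k(s(p(a)), s(c)))), k(s(c), s(k(s(c), s(s(s(e))))))))  →  k(s(a), k(s(p(c)), k(s(c), s(k(s(c), s(s(s(e))))))))   [R4 at 2.1.1.1]
2. k(s(a), k(s(p(c)), k(s(c), s(k(s(c), s(s(s(e))))))))  →  k(s(a), k(s(p(c)), k(s(c), s(s(s(e))))))   [R4 at 2.2]
3. k(s(a), k(s(p(c)), k(s(c), s(s(s(e))))))  →  k(s(a), k(s(p(c)), s(s(e))))   [R4 at 2.2]
4. k(s(a), k(s(p(c)), s(s(e))))  →  k(s(a), s(e))   [R4 at 2]
5. k(s(a), s(e))  →  e   [R4 at ε]

e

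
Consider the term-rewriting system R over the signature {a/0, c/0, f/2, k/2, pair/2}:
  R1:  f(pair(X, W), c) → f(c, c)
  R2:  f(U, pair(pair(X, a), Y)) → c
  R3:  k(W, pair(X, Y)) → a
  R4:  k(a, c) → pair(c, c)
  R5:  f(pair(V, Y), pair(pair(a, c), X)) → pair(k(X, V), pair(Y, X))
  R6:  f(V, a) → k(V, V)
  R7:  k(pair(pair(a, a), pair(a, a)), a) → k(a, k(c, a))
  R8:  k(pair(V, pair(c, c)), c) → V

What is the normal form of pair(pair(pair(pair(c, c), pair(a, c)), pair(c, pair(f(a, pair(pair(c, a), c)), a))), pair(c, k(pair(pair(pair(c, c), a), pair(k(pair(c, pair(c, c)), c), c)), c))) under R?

1. pair(pair(pair(pair(c, c), pair(a, c)), pair(c, pair(f(a, pair(pair(c, a), c)), a))), pair(c, k(pair(pair(pair(c, c), a), pair(k(pair(c, pair(c, c)), c), c)), c)))  →  pair(pair(pair(pair(c, c), pair(a, c)), pair(c, pair(c, a))), pair(c, k(pair(pair(pair(c, c), a), pair(k(pair(c, pair(c, c)), c), c)), c)))   [R2 at 1.2.2.1]
2. pair(pair(pair(pair(c, c), pair(a, c)), pair(c, pair(c, a))), pair(c, k(pair(pair(pair(c, c), a), pair(k(pair(c, pair(c, c)), c), c)), c)))  →  pair(pair(pair(pair(c, c), pair(a, c)), pair(c, pair(c, a))), pair(c, k(pair(pair(pair(c, c), a), pair(c, c)), c)))   [R8 at 2.2.1.2.1]
3. pair(pair(pair(pair(c, c), pair(a, c)), pair(c, pair(c, a))), pair(c, k(pair(pair(pair(c, c), a), pair(c, c)), c)))  →  pair(pair(pair(pair(c, c), pair(a, c)), pair(c, pair(c, a))), pair(c, pair(pair(c, c), a)))   [R8 at 2.2]

pair(pair(pair(pair(c, c), pair(a, c)), pair(c, pair(c, a))), pair(c, pair(pair(c, c), a)))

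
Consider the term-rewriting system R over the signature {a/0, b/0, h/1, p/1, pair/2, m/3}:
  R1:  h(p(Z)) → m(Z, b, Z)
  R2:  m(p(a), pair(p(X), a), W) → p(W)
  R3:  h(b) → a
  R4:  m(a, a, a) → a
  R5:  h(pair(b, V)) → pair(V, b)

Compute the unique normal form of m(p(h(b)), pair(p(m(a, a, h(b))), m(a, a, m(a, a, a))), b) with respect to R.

p(b)

1. m(p(h(b)), pair(p(m(a, a, h(b))), m(a, a, m(a, a, a))), b)  →  m(p(a), pair(p(m(a, a, h(b))), m(a, a, m(a, a, a))), b)   [R3 at 1.1]
2. m(p(a), pair(p(m(a, a, h(b))), m(a, a, m(a, a, a))), b)  →  m(p(a), pair(p(m(a, a, a)), m(a, a, m(a, a, a))), b)   [R3 at 2.1.1.3]
3. m(p(a), pair(p(m(a, a, a)), m(a, a, m(a, a, a))), b)  →  m(p(a), pair(p(a), m(a, a, m(a, a, a))), b)   [R4 at 2.1.1]
4. m(p(a), pair(p(a), m(a, a, m(a, a, a))), b)  →  m(p(a), pair(p(a), m(a, a, a)), b)   [R4 at 2.2.3]
5. m(p(a), pair(p(a), m(a, a, a)), b)  →  m(p(a), pair(p(a), a), b)   [R4 at 2.2]
6. m(p(a), pair(p(a), a), b)  →  p(b)   [R2 at ε]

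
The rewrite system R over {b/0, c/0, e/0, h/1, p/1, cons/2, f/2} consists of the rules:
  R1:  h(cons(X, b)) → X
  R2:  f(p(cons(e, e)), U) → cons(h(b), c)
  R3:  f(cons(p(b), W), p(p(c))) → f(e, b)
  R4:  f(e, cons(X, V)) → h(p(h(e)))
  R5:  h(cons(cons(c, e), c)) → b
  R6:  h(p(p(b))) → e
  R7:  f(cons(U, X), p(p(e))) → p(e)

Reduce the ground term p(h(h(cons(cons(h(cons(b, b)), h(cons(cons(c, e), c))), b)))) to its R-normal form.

1. p(h(h(cons(cons(h(cons(b, b)), h(cons(cons(c, e), c))), b))))  →  p(h(cons(h(cons(b, b)), h(cons(cons(c, e), c)))))   [R1 at 1.1]
2. p(h(cons(h(cons(b, b)), h(cons(cons(c, e), c)))))  →  p(h(cons(b, h(cons(cons(c, e), c)))))   [R1 at 1.1.1]
3. p(h(cons(b, h(cons(cons(c, e), c)))))  →  p(h(cons(b, b)))   [R5 at 1.1.2]
4. p(h(cons(b, b)))  →  p(b)   [R1 at 1]

p(b)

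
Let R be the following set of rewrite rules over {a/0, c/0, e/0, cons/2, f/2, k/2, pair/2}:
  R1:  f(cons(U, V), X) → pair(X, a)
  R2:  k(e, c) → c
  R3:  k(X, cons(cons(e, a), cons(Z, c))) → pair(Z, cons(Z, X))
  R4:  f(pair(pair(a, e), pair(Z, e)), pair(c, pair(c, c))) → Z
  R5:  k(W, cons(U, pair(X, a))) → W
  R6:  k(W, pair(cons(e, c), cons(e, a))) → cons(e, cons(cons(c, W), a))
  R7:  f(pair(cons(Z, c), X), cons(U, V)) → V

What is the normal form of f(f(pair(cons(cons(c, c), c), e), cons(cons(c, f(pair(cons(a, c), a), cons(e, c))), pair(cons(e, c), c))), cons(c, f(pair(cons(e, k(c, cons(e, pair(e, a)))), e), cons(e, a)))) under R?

a

1. f(f(pair(cons(cons(c, c), c), e), cons(cons(c, f(pair(cons(a, c), a), cons(e, c))), pair(cons(e, c), c))), cons(c, f(pair(cons(e, k(c, cons(e, pair(e, a)))), e), cons(e, a))))  →  f(pair(cons(e, c), c), cons(c, f(pair(cons(e, k(c, cons(e, pair(e, a)))), e), cons(e, a))))   [R7 at 1]
2. f(pair(cons(e, c), c), cons(c, f(pair(cons(e, k(c, cons(e, pair(e, a)))), e), cons(e, a))))  →  f(pair(cons(e, k(c, cons(e, pair(e, a)))), e), cons(e, a))   [R7 at ε]
3. f(pair(cons(e, k(c, cons(e, pair(e, a)))), e), cons(e, a))  →  f(pair(cons(e, c), e), cons(e, a))   [R5 at 1.1.2]
4. f(pair(cons(e, c), e), cons(e, a))  →  a   [R7 at ε]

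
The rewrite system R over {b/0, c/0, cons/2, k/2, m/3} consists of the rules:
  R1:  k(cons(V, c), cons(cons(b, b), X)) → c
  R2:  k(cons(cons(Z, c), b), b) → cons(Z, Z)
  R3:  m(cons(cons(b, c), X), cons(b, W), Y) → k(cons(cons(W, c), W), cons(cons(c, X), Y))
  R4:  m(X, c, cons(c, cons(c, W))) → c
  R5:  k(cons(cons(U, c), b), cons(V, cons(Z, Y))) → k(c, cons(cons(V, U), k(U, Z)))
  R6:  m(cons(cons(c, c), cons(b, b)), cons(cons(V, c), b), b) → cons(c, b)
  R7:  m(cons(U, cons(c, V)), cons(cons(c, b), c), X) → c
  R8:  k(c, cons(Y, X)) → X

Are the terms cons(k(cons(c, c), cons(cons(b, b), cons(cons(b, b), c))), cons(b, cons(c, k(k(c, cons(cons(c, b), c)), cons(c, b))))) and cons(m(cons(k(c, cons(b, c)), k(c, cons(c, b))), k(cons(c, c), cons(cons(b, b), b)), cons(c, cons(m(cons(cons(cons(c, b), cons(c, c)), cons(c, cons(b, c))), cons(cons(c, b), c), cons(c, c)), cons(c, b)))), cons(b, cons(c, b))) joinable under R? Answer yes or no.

Reduce t₁ = cons(k(cons(c, c), cons(cons(b, b), cons(cons(b, b), c))), cons(b, cons(c, k(k(c, cons(cons(c, b), c)), cons(c, b))))):
1. cons(k(cons(c, c), cons(cons(b, b), cons(cons(b, b), c))), cons(b, cons(c, k(k(c, cons(cons(c, b), c)), cons(c, b)))))  →  cons(c, cons(b, cons(c, k(k(c, cons(cons(c, b), c)), cons(c, b)))))   [R1 at 1]
2. cons(c, cons(b, cons(c, k(k(c, cons(cons(c, b), c)), cons(c, b)))))  →  cons(c, cons(b, cons(c, k(c, cons(c, b)))))   [R8 at 2.2.2.1]
3. cons(c, cons(b, cons(c, k(c, cons(c, b)))))  →  cons(c, cons(b, cons(c, b)))   [R8 at 2.2.2]

Reduce t₂ = cons(m(cons(k(c, cons(b, c)), k(c, cons(c, b))), k(cons(c, c), cons(cons(b, b), b)), cons(c, cons(m(cons(cons(cons(c, b), cons(c, c)), cons(c, cons(b, c))), cons(cons(c, b), c), cons(c, c)), cons(c, b)))), cons(b, cons(c, b))):
1. cons(m(cons(k(c, cons(b, c)), k(c, cons(c, b))), k(cons(c, c), cons(cons(b, b), b)), cons(c, cons(m(cons(cons(cons(c, b), cons(c, c)), cons(c, cons(b, c))), cons(cons(c, b), c), cons(c, c)), cons(c, b)))), cons(b, cons(c, b)))  →  cons(m(cons(c, k(c, cons(c, b))), k(cons(c, c), cons(cons(b, b), b)), cons(c, cons(m(cons(cons(cons(c, b), cons(c, c)), cons(c, cons(b, c))), cons(cons(c, b), c), cons(c, c)), cons(c, b)))), cons(b, cons(c, b)))   [R8 at 1.1.1]
2. cons(m(cons(c, k(c, cons(c, b))), k(cons(c, c), cons(cons(b, b), b)), cons(c, cons(m(cons(cons(cons(c, b), cons(c, c)), cons(c, cons(b, c))), cons(cons(c, b), c), cons(c, c)), cons(c, b)))), cons(b, cons(c, b)))  →  cons(m(cons(c, b), k(cons(c, c), cons(cons(b, b), b)), cons(c, cons(m(cons(cons(cons(c, b), cons(c, c)), cons(c, cons(b, c))), cons(cons(c, b), c), cons(c, c)), cons(c, b)))), cons(b, cons(c, b)))   [R8 at 1.1.2]
3. cons(m(cons(c, b), k(cons(c, c), cons(cons(b, b), b)), cons(c, cons(m(cons(cons(cons(c, b), cons(c, c)), cons(c, cons(b, c))), cons(cons(c, b), c), cons(c, c)), cons(c, b)))), cons(b, cons(c, b)))  →  cons(m(cons(c, b), c, cons(c, cons(m(cons(cons(cons(c, b), cons(c, c)), cons(c, cons(b, c))), cons(cons(c, b), c), cons(c, c)), cons(c, b)))), cons(b, cons(c, b)))   [R1 at 1.2]
4. cons(m(cons(c, b), c, cons(c, cons(m(cons(cons(cons(c, b), cons(c, c)), cons(c, cons(b, c))), cons(cons(c, b), c), cons(c, c)), cons(c, b)))), cons(b, cons(c, b)))  →  cons(m(cons(c, b), c, cons(c, cons(c, cons(c, b)))), cons(b, cons(c, b)))   [R7 at 1.3.2.1]
5. cons(m(cons(c, b), c, cons(c, cons(c, cons(c, b)))), cons(b, cons(c, b)))  →  cons(c, cons(b, cons(c, b)))   [R4 at 1]

yes — NF(t₁) = cons(c, cons(b, cons(c, b))), NF(t₂) = cons(c, cons(b, cons(c, b)))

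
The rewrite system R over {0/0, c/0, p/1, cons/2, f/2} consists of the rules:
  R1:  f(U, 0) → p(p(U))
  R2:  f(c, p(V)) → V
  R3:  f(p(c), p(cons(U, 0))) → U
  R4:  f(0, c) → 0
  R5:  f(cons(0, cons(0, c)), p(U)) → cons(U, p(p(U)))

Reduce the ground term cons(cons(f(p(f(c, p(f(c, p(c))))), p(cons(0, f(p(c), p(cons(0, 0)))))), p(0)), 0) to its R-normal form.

cons(cons(0, p(0)), 0)

1. cons(cons(f(p(f(c, p(f(c, p(c))))), p(cons(0, f(p(c), p(cons(0, 0)))))), p(0)), 0)  →  cons(cons(f(p(f(c, p(c))), p(cons(0, f(p(c), p(cons(0, 0)))))), p(0)), 0)   [R2 at 1.1.1.1]
2. cons(cons(f(p(f(c, p(c))), p(cons(0, f(p(c), p(cons(0, 0)))))), p(0)), 0)  →  cons(cons(f(p(c), p(cons(0, f(p(c), p(cons(0, 0)))))), p(0)), 0)   [R2 at 1.1.1.1]
3. cons(cons(f(p(c), p(cons(0, f(p(c), p(cons(0, 0)))))), p(0)), 0)  →  cons(cons(f(p(c), p(cons(0, 0))), p(0)), 0)   [R3 at 1.1.2.1.2]
4. cons(cons(f(p(c), p(cons(0, 0))), p(0)), 0)  →  cons(cons(0, p(0)), 0)   [R3 at 1.1]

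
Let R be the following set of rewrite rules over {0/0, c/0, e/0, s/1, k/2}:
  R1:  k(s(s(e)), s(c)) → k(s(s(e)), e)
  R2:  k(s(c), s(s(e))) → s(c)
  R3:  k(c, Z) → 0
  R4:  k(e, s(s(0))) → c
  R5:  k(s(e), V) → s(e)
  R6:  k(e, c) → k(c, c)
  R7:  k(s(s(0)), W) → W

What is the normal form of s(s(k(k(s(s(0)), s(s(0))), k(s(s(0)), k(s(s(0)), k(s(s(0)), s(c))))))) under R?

1. s(s(k(k(s(s(0)), s(s(0))), k(s(s(0)), k(s(s(0)), k(s(s(0)), s(c)))))))  →  s(s(k(s(s(0)), k(s(s(0)), k(s(s(0)), k(s(s(0)), s(c)))))))   [R7 at 1.1.1]
2. s(s(k(s(s(0)), k(s(s(0)), k(s(s(0)), k(s(s(0)), s(c)))))))  →  s(s(k(s(s(0)), k(s(s(0)), k(s(s(0)), s(c))))))   [R7 at 1.1]
3. s(s(k(s(s(0)), k(s(s(0)), k(s(s(0)), s(c))))))  →  s(s(k(s(s(0)), k(s(s(0)), s(c)))))   [R7 at 1.1]
4. s(s(k(s(s(0)), k(s(s(0)), s(c)))))  →  s(s(k(s(s(0)), s(c))))   [R7 at 1.1]
5. s(s(k(s(s(0)), s(c))))  →  s(s(s(c)))   [R7 at 1.1]

s(s(s(c)))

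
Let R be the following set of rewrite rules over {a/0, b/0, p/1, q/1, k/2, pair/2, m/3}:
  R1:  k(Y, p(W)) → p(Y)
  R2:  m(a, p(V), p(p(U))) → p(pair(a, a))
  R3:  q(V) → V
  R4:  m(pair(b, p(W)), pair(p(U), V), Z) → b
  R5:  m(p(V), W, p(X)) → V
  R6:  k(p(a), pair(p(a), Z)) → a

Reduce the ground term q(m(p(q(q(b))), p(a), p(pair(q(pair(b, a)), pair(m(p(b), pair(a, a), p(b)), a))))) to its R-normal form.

1. q(m(p(q(q(b))), p(a), p(pair(q(pair(b, a)), pair(m(p(b), pair(a, a), p(b)), a)))))  →  m(p(q(q(b))), p(a), p(pair(q(pair(b, a)), pair(m(p(b), pair(a, a), p(b)), a))))   [R3 at ε]
2. m(p(q(q(b))), p(a), p(pair(q(pair(b, a)), pair(m(p(b), pair(a, a), p(b)), a))))  →  q(q(b))   [R5 at ε]
3. q(q(b))  →  q(b)   [R3 at ε]
4. q(b)  →  b   [R3 at ε]

b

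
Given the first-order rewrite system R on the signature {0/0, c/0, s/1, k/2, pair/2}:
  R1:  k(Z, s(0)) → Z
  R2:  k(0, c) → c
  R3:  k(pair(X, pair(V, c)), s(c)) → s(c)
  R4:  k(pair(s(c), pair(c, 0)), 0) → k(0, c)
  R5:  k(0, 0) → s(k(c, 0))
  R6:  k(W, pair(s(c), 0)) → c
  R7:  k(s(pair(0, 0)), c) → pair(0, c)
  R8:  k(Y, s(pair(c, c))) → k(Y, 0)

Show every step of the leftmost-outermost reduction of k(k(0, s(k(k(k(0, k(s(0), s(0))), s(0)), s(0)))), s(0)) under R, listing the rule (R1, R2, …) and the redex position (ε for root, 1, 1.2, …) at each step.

1. k(k(0, s(k(k(k(0, k(s(0), s(0))), s(0)), s(0)))), s(0))  →  k(0, s(k(k(k(0, k(s(0), s(0))), s(0)), s(0))))   [R1 at ε]
2. k(0, s(k(k(k(0, k(s(0), s(0))), s(0)), s(0))))  →  k(0, s(k(k(0, k(s(0), s(0))), s(0))))   [R1 at 2.1]
3. k(0, s(k(k(0, k(s(0), s(0))), s(0))))  →  k(0, s(k(0, k(s(0), s(0)))))   [R1 at 2.1]
4. k(0, s(k(0, k(s(0), s(0)))))  →  k(0, s(k(0, s(0))))   [R1 at 2.1.2]
5. k(0, s(k(0, s(0))))  →  k(0, s(0))   [R1 at 2.1]
6. k(0, s(0))  →  0   [R1 at ε]

0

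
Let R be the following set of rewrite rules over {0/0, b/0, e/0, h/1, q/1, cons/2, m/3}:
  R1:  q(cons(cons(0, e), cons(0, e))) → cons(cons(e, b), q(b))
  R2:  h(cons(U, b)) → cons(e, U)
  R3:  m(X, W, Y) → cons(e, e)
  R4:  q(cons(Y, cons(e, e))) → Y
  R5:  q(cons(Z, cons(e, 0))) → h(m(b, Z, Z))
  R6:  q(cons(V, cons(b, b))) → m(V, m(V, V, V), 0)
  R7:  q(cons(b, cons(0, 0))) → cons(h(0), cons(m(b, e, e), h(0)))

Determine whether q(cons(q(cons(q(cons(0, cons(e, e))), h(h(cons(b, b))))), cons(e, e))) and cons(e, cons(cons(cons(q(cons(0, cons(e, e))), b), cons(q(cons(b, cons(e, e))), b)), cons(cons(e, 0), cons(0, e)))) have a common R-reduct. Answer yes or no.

Reduce t₁ = q(cons(q(cons(q(cons(0, cons(e, e))), h(h(cons(b, b))))), cons(e, e))):
1. q(cons(q(cons(q(cons(0, cons(e, e))), h(h(cons(b, b))))), cons(e, e)))  →  q(cons(q(cons(0, cons(e, e))), h(h(cons(b, b)))))   [R4 at ε]
2. q(cons(q(cons(0, cons(e, e))), h(h(cons(b, b)))))  →  q(cons(0, h(h(cons(b, b)))))   [R4 at 1.1]
3. q(cons(0, h(h(cons(b, b)))))  →  q(cons(0, h(cons(e, b))))   [R2 at 1.2.1]
4. q(cons(0, h(cons(e, b))))  →  q(cons(0, cons(e, e)))   [R2 at 1.2]
5. q(cons(0, cons(e, e)))  →  0   [R4 at ε]

Reduce t₂ = cons(e, cons(cons(cons(q(cons(0, cons(e, e))), b), cons(q(cons(b, cons(e, e))), b)), cons(cons(e, 0), cons(0, e)))):
1. cons(e, cons(cons(cons(q(cons(0, cons(e, e))), b), cons(q(cons(b, cons(e, e))), b)), cons(cons(e, 0), cons(0, e))))  →  cons(e, cons(cons(cons(0, b), cons(q(cons(b, cons(e, e))), b)), cons(cons(e, 0), cons(0, e))))   [R4 at 2.1.1.1]
2. cons(e, cons(cons(cons(0, b), cons(q(cons(b, cons(e, e))), b)), cons(cons(e, 0), cons(0, e))))  →  cons(e, cons(cons(cons(0, b), cons(b, b)), cons(cons(e, 0), cons(0, e))))   [R4 at 2.1.2.1]

no — NF(t₁) = 0, NF(t₂) = cons(e, cons(cons(cons(0, b), cons(b, b)), cons(cons(e, 0), cons(0, e))))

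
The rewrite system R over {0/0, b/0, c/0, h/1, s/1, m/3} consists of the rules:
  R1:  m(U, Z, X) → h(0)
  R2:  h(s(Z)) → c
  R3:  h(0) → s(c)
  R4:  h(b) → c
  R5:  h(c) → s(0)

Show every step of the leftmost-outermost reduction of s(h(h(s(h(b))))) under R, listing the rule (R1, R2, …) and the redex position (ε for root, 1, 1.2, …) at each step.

s(s(0))

1. s(h(h(s(h(b)))))  →  s(h(c))   [R2 at 1.1]
2. s(h(c))  →  s(s(0))   [R5 at 1]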